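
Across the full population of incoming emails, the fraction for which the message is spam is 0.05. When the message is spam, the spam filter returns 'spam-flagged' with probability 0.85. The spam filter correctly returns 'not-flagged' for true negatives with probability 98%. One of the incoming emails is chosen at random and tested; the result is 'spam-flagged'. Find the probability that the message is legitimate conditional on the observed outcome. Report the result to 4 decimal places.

Let H be the event that the message is spam. P(H) = 0.05, so P(¬H) = 0.95. With E the 'spam-flagged' result, P(E|H) = 0.85 and P(E|¬H) = 0.02.
P(E) = 0.85·0.05 + 0.02·0.95 = 0.042500 + 0.019000 = 0.061500.
By Bayes' theorem, P(H|E) = 0.042500 / 0.061500 = 0.6911. Hence P(¬H|E) = 1 − 0.6911 = 0.3089.

P(¬H | E) ≈ 0.3089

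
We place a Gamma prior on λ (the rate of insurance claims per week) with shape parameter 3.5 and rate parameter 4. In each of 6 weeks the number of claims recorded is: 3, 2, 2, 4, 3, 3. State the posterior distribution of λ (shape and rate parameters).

Posterior: Gamma(shape=20.5, rate=10)

Total count ∑xᵢ = 17 over n = 6 weeks.
Gamma is conjugate to the Poisson likelihood: posterior is Gamma(shape = 3.5+17 = 20.5, rate = 4+6 = 10).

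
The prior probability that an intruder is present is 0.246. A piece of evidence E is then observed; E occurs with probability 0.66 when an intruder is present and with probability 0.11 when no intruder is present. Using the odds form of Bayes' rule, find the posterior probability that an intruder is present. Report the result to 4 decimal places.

Posterior probability ≈ 0.6619

Prior odds = 0.246/(1−0.246) = 0.32626. In log-odds, ln(0.32626) = -1.1201.
Add log likelihood ratio: ln(6.0000) = 1.7918.
Posterior log-odds = 0.67170, so posterior odds = exp(0.67170) = 1.9576. Converting, P(H|E) = 1.9576/2.9576 = 0.6619.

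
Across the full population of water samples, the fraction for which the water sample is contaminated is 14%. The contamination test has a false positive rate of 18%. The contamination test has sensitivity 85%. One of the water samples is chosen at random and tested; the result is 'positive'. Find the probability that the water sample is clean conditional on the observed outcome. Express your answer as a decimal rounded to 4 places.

Write H for 'the water sample is contaminated'. Prior odds H:¬H = 0.14/0.86 = 0.16279. For the 'positive' outcome, the likelihood ratio is 0.85/0.18 = 4.7222.
Posterior odds = 0.16279 × 4.7222 = 0.76873, so P(H|E) = 0.76873/(1+0.76873) = 0.4346. Then P(¬H|E) = 1 − 0.4346 = 0.5654.

P(¬H | E) ≈ 0.5654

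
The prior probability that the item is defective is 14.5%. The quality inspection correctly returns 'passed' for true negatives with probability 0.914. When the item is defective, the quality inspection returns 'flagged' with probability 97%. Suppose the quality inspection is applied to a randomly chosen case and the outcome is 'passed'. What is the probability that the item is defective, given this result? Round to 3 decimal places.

Write H for 'the item is defective'. Prior odds H:¬H = 0.145/0.855 = 0.16959. For the 'passed' outcome, the likelihood ratio is 0.03/0.914 = 0.032823.
Posterior odds = 0.16959 × 0.032823 = 0.0055664, so P(H|E) = 0.0055664/(1+0.0055664) = 0.006.

P(H | E) ≈ 0.006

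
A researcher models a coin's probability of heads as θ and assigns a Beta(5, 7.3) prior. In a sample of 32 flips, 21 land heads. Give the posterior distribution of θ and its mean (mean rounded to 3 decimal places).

Posterior: Beta(26, 18.3); mean ≈ 0.587

Observing 21 successes and 11 failures updates Beta(5, 7.3) by adding the success and failure counts to the two shape parameters: α = 5+21 = 26, β = 7.3+11 = 18.3.
Posterior mean = α/(α+β) = 26/44.3 = 0.587.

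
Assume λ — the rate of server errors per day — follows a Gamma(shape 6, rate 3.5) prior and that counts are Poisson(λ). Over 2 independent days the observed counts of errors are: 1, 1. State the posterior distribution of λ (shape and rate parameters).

Posterior: Gamma(shape=8, rate=5.5)

The Poisson likelihood adds the total count to the shape and the number of exposure periods to the rate. Here ∑xᵢ = 2 and n = 2, so shape 6→8 and rate 3.5→5.5.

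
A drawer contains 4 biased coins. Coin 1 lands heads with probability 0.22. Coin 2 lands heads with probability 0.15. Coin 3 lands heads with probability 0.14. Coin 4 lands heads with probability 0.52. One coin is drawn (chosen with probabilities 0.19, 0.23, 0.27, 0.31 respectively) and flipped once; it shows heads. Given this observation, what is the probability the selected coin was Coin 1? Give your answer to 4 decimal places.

Tabulate prior·likelihood by source: [1] prior 0.19, lik 0.22, product 0.04180; [2] prior 0.23, lik 0.15, product 0.03450; [3] prior 0.27, lik 0.14, product 0.03780; [4] prior 0.31, lik 0.52, product 0.1612.
Normalizing constant = 0.27530; the posterior for Coin 1 is its product over the sum, 0.04180/0.27530 = 0.1518.

Posterior probability ≈ 0.1518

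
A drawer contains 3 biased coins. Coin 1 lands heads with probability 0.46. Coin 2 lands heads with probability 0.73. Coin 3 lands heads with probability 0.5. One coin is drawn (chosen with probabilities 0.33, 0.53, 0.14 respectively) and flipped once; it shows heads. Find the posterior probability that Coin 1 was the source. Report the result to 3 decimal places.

Posterior probability ≈ 0.249

P(heads|C1) = 0.46; P(heads|C2) = 0.73; P(heads|C3) = 0.5.
Prior × likelihood for each source: 0.33·0.46=0.1518, 0.53·0.73=0.3869, 0.14·0.5=0.07000. Summing gives P(heads) = 0.60870.
P(Coin 1 | heads) = 0.1518 / 0.60870 = 0.249.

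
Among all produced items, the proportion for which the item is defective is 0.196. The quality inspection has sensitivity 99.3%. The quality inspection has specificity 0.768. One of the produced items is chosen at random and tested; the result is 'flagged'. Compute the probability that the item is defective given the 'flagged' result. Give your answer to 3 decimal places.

P(H | E) ≈ 0.511

Write H for 'the item is defective'. Prior odds H:¬H = 0.196/0.804 = 0.24378. For the 'flagged' outcome, the likelihood ratio is 0.993/0.232 = 4.2802.
Posterior odds = 0.24378 × 4.2802 = 1.0434, so P(H|E) = 1.0434/(1+1.0434) = 0.511.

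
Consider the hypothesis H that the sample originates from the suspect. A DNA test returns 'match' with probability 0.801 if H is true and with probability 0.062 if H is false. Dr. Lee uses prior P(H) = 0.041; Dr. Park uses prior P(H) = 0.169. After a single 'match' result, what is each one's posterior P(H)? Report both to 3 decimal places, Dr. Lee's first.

Dr. Lee: 0.356; Dr. Park: 0.724

The likelihood ratio for a 'match' result is 0.801/0.062 = 12.919.
Dr. Lee: prior odds 0.041/0.959 = 0.042753; posterior odds 0.55234; posterior probability 0.356.
Dr. Park: prior odds 0.169/0.831 = 0.20337; posterior odds 2.6274; posterior probability 0.724.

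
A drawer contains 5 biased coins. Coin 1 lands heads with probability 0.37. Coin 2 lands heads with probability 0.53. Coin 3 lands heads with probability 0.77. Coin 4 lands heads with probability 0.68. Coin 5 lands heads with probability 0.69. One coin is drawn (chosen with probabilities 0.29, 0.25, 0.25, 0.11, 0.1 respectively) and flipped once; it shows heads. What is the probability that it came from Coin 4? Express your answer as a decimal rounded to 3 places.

P(heads|C1) = 0.37; P(heads|C2) = 0.53; P(heads|C3) = 0.77; P(heads|C4) = 0.68; P(heads|C5) = 0.69.
Prior × likelihood for each source: 0.29·0.37=0.1073, 0.25·0.53=0.1325, 0.25·0.77=0.1925, 0.11·0.68=0.07480, 0.1·0.69=0.06900. Summing gives P(heads) = 0.57610.
P(Coin 4 | heads) = 0.07480 / 0.57610 = 0.130.

Posterior probability ≈ 0.130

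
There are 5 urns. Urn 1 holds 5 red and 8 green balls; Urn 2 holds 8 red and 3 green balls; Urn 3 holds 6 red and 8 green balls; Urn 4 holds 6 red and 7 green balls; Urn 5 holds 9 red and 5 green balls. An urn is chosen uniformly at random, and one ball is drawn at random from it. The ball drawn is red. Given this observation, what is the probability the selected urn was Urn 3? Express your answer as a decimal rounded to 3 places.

Tabulate prior·likelihood by source: [1] prior 0.2, lik 0.3846, product 0.07692; [2] prior 0.2, lik 0.7273, product 0.1455; [3] prior 0.2, lik 0.4286, product 0.08571; [4] prior 0.2, lik 0.4615, product 0.09231; [5] prior 0.2, lik 0.6429, product 0.1286.
Normalizing constant = 0.52897; the posterior for Urn 3 is its product over the sum, 0.08571/0.52897 = 0.162.

Posterior probability ≈ 0.162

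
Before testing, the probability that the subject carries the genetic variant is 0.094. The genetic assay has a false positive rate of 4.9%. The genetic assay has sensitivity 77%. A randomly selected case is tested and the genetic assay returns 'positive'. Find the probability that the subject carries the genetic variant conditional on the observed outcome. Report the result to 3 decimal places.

P(H | E) ≈ 0.620

Let H be the event that the subject carries the genetic variant. P(H) = 0.094, so P(¬H) = 0.906. With E the 'positive' result, P(E|H) = 0.77 and P(E|¬H) = 0.049.
P(E) = 0.77·0.094 + 0.049·0.906 = 0.072380 + 0.044394 = 0.11677.
By Bayes' theorem, P(H|E) = 0.072380 / 0.11677 = 0.620.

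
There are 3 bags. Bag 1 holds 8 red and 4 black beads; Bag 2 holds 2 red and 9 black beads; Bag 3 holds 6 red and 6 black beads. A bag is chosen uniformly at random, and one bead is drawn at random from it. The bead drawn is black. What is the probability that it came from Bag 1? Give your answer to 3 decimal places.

P(black|Bag 1) = 0.3333; P(black|Bag 2) = 0.8182; P(black|Bag 3) = 0.5.
Prior × likelihood for each source: 0.333333·0.3333=0.1111, 0.333333·0.8182=0.2727, 0.333333·0.5=0.1667. Summing gives P(black) = 0.55051.
P(Bag 1 | black) = 0.1111 / 0.55051 = 0.202.

Posterior probability ≈ 0.202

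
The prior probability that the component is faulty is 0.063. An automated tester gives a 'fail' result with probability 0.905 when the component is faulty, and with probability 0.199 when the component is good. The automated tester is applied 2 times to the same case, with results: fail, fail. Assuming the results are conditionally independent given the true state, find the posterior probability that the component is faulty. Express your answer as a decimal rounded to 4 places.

With H the event that the component is faulty, the joint likelihood of the observed sequence is P(data|H) = 0.905·0.905 = 0.81903 and P(data|¬H) = 0.199·0.199 = 0.039601.
Bayes: P(H|data) = 0.063·0.81903 / (0.063·0.81903 + 0.937·0.039601) = 0.051599/0.088705 = 0.5817.

Posterior P(H) ≈ 0.5817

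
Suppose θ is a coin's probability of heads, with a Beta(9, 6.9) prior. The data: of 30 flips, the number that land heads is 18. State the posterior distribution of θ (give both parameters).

Observing 18 successes and 12 failures updates Beta(9, 6.9) by adding the success and failure counts to the two shape parameters: α = 9+18 = 27, β = 6.9+12 = 18.9.

Posterior: Beta(27, 18.9)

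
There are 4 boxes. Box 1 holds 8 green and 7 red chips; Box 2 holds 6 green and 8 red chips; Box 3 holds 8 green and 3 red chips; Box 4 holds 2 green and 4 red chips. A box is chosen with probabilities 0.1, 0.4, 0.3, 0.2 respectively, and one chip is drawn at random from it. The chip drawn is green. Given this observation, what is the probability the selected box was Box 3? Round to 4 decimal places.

P(green|Box 1) = 0.5333; P(green|Box 2) = 0.4286; P(green|Box 3) = 0.7273; P(green|Box 4) = 0.3333.
Prior × likelihood for each source: 0.1·0.5333=0.05333, 0.4·0.4286=0.1714, 0.3·0.7273=0.2182, 0.2·0.3333=0.06667. Summing gives P(green) = 0.50961.
P(Box 3 | green) = 0.2182 / 0.50961 = 0.4281.

Posterior probability ≈ 0.4281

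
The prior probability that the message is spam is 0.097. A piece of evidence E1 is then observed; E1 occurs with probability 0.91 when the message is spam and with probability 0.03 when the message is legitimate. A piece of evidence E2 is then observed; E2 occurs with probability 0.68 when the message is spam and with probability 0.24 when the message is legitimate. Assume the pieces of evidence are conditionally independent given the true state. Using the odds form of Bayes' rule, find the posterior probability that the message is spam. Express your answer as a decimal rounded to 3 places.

Posterior probability ≈ 0.902

Prior odds = 0.097/(1−0.097) = 0.10742.
Likelihood ratio for E1 = 0.91/0.03 = 30.333.
Likelihood ratio for E2 = 0.68/0.24 = 2.8333.
Posterior odds = prior odds × LR₁ × LR₂ = 9.2321.
Posterior probability = odds/(1+odds) = 9.2321/10.232 = 0.902.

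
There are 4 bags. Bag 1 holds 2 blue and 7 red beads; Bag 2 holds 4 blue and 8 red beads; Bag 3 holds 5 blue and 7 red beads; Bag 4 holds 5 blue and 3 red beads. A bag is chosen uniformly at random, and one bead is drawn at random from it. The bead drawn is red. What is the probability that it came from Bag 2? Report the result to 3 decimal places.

P(red|Bag 1) = 0.7778; P(red|Bag 2) = 0.6667; P(red|Bag 3) = 0.5833; P(red|Bag 4) = 0.375.
Prior × likelihood for each source: 0.25·0.7778=0.1944, 0.25·0.6667=0.1667, 0.25·0.5833=0.1458, 0.25·0.375=0.09375. Summing gives P(red) = 0.60069.
P(Bag 2 | red) = 0.1667 / 0.60069 = 0.277.

Posterior probability ≈ 0.277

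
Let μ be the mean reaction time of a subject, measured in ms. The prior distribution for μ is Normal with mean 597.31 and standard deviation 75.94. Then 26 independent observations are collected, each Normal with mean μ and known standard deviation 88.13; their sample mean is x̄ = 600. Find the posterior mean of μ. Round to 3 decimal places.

Posterior mean ≈ 599.868

Prior precision 1/τ₀² = 1/75.94² = 0.00017340; data precision n/σ² = 26/88.13² = 0.00334754.
Posterior precision = 0.00017340 + 0.00334754 = 0.00352094.
Posterior mean = (0.00017340·597.31 + 0.00334754·600) / 0.00352094 = 599.868.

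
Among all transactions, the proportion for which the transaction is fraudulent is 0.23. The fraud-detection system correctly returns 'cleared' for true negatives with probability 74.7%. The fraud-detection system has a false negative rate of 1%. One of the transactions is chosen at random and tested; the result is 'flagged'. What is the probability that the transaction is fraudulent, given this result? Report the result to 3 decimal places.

Let H be the event that the transaction is fraudulent. P(H) = 0.23, so P(¬H) = 0.77. With E the 'flagged' result, P(E|H) = 0.99 and P(E|¬H) = 0.253.
P(E) = 0.99·0.23 + 0.253·0.77 = 0.22770 + 0.19481 = 0.42251.
By Bayes' theorem, P(H|E) = 0.22770 / 0.42251 = 0.539.

P(H | E) ≈ 0.539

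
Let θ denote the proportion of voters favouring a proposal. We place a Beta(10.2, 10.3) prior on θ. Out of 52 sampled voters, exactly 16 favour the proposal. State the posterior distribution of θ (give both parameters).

The binomial likelihood is conjugate to the Beta prior: with 16 successes and 36 failures, the posterior is Beta(10.2+16, 10.3+36) = Beta(26.2, 46.3).

Posterior: Beta(26.2, 46.3)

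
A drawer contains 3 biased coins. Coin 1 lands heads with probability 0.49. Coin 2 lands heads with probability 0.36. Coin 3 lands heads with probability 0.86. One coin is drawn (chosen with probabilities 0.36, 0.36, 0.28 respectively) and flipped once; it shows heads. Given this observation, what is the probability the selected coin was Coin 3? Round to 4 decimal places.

Posterior probability ≈ 0.4404

Tabulate prior·likelihood by source: [1] prior 0.36, lik 0.49, product 0.1764; [2] prior 0.36, lik 0.36, product 0.1296; [3] prior 0.28, lik 0.86, product 0.2408.
Normalizing constant = 0.54680; the posterior for Coin 3 is its product over the sum, 0.2408/0.54680 = 0.4404.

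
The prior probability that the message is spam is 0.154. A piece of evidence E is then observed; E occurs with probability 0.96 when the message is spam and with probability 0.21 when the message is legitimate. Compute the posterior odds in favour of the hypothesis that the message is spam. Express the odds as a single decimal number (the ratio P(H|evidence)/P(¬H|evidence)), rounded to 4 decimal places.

Prior odds = 0.154/(1−0.154) = 0.18203.
Likelihood ratio for E = 0.96/0.21 = 4.5714.
Posterior odds = prior odds × LR = 0.83215.

Posterior odds ≈ 0.8322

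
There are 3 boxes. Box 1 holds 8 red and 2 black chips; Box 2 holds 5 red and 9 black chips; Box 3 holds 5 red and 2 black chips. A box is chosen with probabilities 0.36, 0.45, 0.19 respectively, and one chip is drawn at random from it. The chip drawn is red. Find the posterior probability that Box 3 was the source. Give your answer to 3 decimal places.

Posterior probability ≈ 0.232

P(red|Box 1) = 0.8; P(red|Box 2) = 0.3571; P(red|Box 3) = 0.7143.
Prior × likelihood for each source: 0.36·0.8=0.2880, 0.45·0.3571=0.1607, 0.19·0.7143=0.1357. Summing gives P(red) = 0.58443.
P(Box 3 | red) = 0.1357 / 0.58443 = 0.232.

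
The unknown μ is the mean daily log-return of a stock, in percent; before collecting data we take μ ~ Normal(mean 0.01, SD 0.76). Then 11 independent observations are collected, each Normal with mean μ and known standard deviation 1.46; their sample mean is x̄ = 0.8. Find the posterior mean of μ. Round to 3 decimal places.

Posterior mean ≈ 0.602

With known σ, the Normal prior is conjugate. Weight on the data is w = (n/σ²)/(n/σ² + 1/τ₀²) = 5.16044/(5.16044+1.73130) = 0.74879.
Posterior mean = w·x̄ + (1−w)·μ₀ = 0.74879·0.8 + 0.25121·0.01 = 0.602.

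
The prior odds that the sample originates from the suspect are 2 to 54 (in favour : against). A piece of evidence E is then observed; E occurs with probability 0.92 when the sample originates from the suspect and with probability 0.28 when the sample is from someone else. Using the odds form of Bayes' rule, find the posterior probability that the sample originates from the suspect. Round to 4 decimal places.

Prior odds = 2/54 = 0.037037. In log-odds, ln(0.037037) = -3.2958.
Add log likelihood ratio: ln(3.2857) = 1.1896.
Posterior log-odds = -2.1063, so posterior odds = exp(-2.1063) = 0.12169. Converting, P(H|E) = 0.12169/1.1217 = 0.1085.

Posterior probability ≈ 0.1085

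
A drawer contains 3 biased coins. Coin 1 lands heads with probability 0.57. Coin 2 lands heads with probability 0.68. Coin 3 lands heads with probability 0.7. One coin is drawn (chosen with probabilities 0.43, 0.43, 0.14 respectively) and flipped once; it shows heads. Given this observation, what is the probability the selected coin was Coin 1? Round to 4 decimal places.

Posterior probability ≈ 0.3857

Tabulate prior·likelihood by source: [1] prior 0.43, lik 0.57, product 0.2451; [2] prior 0.43, lik 0.68, product 0.2924; [3] prior 0.14, lik 0.7, product 0.09800.
Normalizing constant = 0.63550; the posterior for Coin 1 is its product over the sum, 0.2451/0.63550 = 0.3857.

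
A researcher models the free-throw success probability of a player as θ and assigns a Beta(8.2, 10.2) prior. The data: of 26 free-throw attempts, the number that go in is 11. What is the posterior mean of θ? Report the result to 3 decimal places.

Posterior mean ≈ 0.432

The binomial likelihood is conjugate to the Beta prior: with 11 successes and 15 failures, the posterior is Beta(8.2+11, 10.2+15) = Beta(19.2, 25.2).
E[θ | data] = 19.2/(19.2+25.2) = 0.432.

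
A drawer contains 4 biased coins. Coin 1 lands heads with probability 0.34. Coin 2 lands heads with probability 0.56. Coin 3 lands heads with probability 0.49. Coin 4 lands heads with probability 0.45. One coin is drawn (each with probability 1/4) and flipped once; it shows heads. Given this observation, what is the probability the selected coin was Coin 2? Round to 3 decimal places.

Posterior probability ≈ 0.304

Tabulate prior·likelihood by source: [1] prior 0.25, lik 0.34, product 0.08500; [2] prior 0.25, lik 0.56, product 0.1400; [3] prior 0.25, lik 0.49, product 0.1225; [4] prior 0.25, lik 0.45, product 0.1125.
Normalizing constant = 0.46000; the posterior for Coin 2 is its product over the sum, 0.1400/0.46000 = 0.304.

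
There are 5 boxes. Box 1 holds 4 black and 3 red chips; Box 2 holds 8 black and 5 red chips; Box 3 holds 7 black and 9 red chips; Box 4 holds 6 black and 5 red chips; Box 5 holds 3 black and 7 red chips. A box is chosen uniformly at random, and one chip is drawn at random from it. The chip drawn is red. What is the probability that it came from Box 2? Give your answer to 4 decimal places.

Tabulate prior·likelihood by source: [1] prior 0.2, lik 0.4286, product 0.08571; [2] prior 0.2, lik 0.3846, product 0.07692; [3] prior 0.2, lik 0.5625, product 0.1125; [4] prior 0.2, lik 0.4545, product 0.09091; [5] prior 0.2, lik 0.7, product 0.1400.
Normalizing constant = 0.50605; the posterior for Box 2 is its product over the sum, 0.07692/0.50605 = 0.1520.

Posterior probability ≈ 0.1520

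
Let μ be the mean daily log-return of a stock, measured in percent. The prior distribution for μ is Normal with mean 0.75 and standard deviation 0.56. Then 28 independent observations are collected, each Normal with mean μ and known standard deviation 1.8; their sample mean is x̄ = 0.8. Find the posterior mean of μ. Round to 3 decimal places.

Posterior mean ≈ 0.787

With known σ, the Normal prior is conjugate. Weight on the data is w = (n/σ²)/(n/σ² + 1/τ₀²) = 8.64198/(8.64198+3.18878) = 0.73047.
Posterior mean = w·x̄ + (1−w)·μ₀ = 0.73047·0.8 + 0.26953·0.75 = 0.787.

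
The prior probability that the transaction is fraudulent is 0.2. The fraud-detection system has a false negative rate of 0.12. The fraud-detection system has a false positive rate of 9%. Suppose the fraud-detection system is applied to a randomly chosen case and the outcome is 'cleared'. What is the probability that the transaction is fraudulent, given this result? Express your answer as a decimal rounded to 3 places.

P(H | E) ≈ 0.032

Let H be the event that the transaction is fraudulent. P(H) = 0.2, so P(¬H) = 0.8. With E the 'cleared' result, P(E|H) = 0.12 and P(E|¬H) = 0.91.
P(E) = 0.12·0.2 + 0.91·0.8 = 0.024000 + 0.72800 = 0.75200.
By Bayes' theorem, P(H|E) = 0.024000 / 0.75200 = 0.032.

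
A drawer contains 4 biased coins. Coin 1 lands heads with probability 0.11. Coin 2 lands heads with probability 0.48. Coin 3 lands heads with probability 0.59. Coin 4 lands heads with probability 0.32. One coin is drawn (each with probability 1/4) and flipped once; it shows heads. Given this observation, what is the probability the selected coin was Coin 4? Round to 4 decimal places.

P(heads|C1) = 0.11; P(heads|C2) = 0.48; P(heads|C3) = 0.59; P(heads|C4) = 0.32.
Prior × likelihood for each source: 0.25·0.11=0.02750, 0.25·0.48=0.1200, 0.25·0.59=0.1475, 0.25·0.32=0.08000. Summing gives P(heads) = 0.37500.
P(Coin 4 | heads) = 0.08000 / 0.37500 = 0.2133.

Posterior probability ≈ 0.2133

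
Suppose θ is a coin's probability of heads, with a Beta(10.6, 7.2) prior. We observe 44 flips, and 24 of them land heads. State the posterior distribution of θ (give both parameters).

Posterior: Beta(34.6, 27.2)

Observing 24 successes and 20 failures updates Beta(10.6, 7.2) by adding the success and failure counts to the two shape parameters: α = 10.6+24 = 34.6, β = 7.2+20 = 27.2.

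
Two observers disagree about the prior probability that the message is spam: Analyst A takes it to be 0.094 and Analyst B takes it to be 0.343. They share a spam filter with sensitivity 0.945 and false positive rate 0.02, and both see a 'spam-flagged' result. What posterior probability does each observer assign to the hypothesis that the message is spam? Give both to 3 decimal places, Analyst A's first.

The likelihood ratio for a 'spam-flagged' result is 0.945/0.02 = 47.250.
Analyst A: prior odds 0.094/0.906 = 0.10375; posterior odds 4.9023; posterior probability 0.831.
Analyst B: prior odds 0.343/0.657 = 0.52207; posterior odds 24.668; posterior probability 0.961.

Analyst A: 0.831; Analyst B: 0.961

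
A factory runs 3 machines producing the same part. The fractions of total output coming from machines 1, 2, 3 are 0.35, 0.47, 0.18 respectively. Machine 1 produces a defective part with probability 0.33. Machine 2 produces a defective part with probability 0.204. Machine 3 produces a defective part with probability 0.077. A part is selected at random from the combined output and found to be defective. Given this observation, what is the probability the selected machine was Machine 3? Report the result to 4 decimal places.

P(defective|M1) = 0.33; P(defective|M2) = 0.204; P(defective|M3) = 0.077.
Prior × likelihood for each source: 0.35·0.33=0.1155, 0.47·0.204=0.09588, 0.18·0.077=0.01386. Summing gives P(defective) = 0.22524.
P(Machine 3 | defective) = 0.01386 / 0.22524 = 0.0615.

Posterior probability ≈ 0.0615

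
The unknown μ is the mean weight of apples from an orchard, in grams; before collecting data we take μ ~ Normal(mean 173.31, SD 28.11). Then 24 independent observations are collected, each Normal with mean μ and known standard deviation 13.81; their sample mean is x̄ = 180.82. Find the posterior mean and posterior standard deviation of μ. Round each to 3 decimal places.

Posterior mean ≈ 180.745; posterior SD ≈ 2.805

With known σ, the Normal prior is conjugate. Weight on the data is w = (n/σ²)/(n/σ² + 1/τ₀²) = 0.125841/(0.125841+0.00126555) = 0.99004.
Posterior mean = w·x̄ + (1−w)·μ₀ = 0.99004·180.82 + 0.0099565·173.31 = 180.745. Posterior variance = 1/(0.125841+0.00126555) = 7.86738, so SD = 2.805.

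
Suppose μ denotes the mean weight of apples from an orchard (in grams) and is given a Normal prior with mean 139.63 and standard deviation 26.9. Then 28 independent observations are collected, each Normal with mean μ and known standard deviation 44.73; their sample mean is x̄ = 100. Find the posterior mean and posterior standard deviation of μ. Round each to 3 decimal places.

Posterior mean ≈ 103.562; posterior SD ≈ 8.064

Prior precision 1/τ₀² = 1/26.9² = 0.00138196; data precision n/σ² = 28/44.73² = 0.0139946.
Posterior precision = 0.00138196 + 0.0139946 = 0.0153766, giving posterior SD = 1/√0.0153766 = 8.064.
Posterior mean = (0.00138196·139.63 + 0.0139946·100) / 0.0153766 = 103.562.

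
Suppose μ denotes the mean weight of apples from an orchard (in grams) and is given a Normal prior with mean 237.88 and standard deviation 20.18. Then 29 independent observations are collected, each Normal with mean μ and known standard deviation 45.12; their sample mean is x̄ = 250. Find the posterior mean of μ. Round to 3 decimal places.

Prior precision 1/τ₀² = 1/20.18² = 0.00245560; data precision n/σ² = 29/45.12² = 0.0142449.
Posterior precision = 0.00245560 + 0.0142449 = 0.0167005.
Posterior mean = (0.00245560·237.88 + 0.0142449·250) / 0.0167005 = 248.218.

Posterior mean ≈ 248.218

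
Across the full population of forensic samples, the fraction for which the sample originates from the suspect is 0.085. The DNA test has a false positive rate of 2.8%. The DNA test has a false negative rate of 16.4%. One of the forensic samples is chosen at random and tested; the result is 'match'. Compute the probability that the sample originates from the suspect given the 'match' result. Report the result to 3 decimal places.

P(H | E) ≈ 0.735

Let H be the event that the sample originates from the suspect. P(H) = 0.085, so P(¬H) = 0.915. With E the 'match' result, P(E|H) = 0.836 and P(E|¬H) = 0.028.
P(E) = 0.836·0.085 + 0.028·0.915 = 0.071060 + 0.025620 = 0.096680.
By Bayes' theorem, P(H|E) = 0.071060 / 0.096680 = 0.735.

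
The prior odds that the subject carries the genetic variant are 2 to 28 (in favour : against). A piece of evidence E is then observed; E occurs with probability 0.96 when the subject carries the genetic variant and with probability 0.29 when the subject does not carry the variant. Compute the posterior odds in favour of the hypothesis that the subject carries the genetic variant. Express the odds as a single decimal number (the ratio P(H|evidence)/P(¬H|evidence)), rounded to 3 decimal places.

Prior odds = 2/28 = 0.071429. In log-odds, ln(0.071429) = -2.6391.
Add log likelihood ratio: ln(3.3103) = 1.1971.
Posterior log-odds = -1.4420, so posterior odds = exp(-1.4420) = 0.23645.

Posterior odds ≈ 0.236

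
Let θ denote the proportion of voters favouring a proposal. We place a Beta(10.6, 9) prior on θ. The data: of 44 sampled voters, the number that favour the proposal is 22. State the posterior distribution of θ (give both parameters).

The binomial likelihood is conjugate to the Beta prior: with 22 successes and 22 failures, the posterior is Beta(10.6+22, 9+22) = Beta(32.6, 31).

Posterior: Beta(32.6, 31)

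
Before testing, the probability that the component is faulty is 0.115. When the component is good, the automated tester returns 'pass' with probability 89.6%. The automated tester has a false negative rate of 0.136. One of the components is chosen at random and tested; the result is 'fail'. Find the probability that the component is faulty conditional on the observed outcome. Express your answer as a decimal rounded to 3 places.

Let H be the event that the component is faulty. P(H) = 0.115, so P(¬H) = 0.885. With E the 'fail' result, P(E|H) = 0.864 and P(E|¬H) = 0.104.
P(E) = 0.864·0.115 + 0.104·0.885 = 0.099360 + 0.092040 = 0.19140.
By Bayes' theorem, P(H|E) = 0.099360 / 0.19140 = 0.519.

P(H | E) ≈ 0.519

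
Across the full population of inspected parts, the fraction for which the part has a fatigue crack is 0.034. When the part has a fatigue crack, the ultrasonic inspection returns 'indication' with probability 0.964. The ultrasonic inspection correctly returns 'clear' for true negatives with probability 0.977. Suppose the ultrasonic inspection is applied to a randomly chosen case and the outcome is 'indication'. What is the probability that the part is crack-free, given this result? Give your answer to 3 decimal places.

P(¬H | E) ≈ 0.404

Let H be the event that the part has a fatigue crack. P(H) = 0.034, so P(¬H) = 0.966. With E the 'indication' result, P(E|H) = 0.964 and P(E|¬H) = 0.023.
P(E) = 0.964·0.034 + 0.023·0.966 = 0.032776 + 0.022218 = 0.054994.
By Bayes' theorem, P(H|E) = 0.032776 / 0.054994 = 0.596. Hence P(¬H|E) = 1 − 0.596 = 0.404.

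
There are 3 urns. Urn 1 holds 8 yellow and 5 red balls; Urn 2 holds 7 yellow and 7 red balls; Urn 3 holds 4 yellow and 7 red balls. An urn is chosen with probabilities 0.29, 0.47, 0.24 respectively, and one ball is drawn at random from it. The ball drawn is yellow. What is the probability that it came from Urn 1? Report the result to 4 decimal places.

P(yellow|Urn 1) = 0.6154; P(yellow|Urn 2) = 0.5; P(yellow|Urn 3) = 0.3636.
Prior × likelihood for each source: 0.29·0.6154=0.1785, 0.47·0.5=0.2350, 0.24·0.3636=0.08727. Summing gives P(yellow) = 0.50073.
P(Urn 1 | yellow) = 0.1785 / 0.50073 = 0.3564.

Posterior probability ≈ 0.3564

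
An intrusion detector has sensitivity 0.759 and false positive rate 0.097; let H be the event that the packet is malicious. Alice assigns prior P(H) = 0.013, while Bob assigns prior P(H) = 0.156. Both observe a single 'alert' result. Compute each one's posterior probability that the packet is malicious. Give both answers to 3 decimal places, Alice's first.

P('+'|H) = 0.759, P('+'|¬H) = 0.097.
Alice: numerator 0.759·0.013 = 0.0098670; evidence = 0.0098670+0.097·0.987 = 0.10561; posterior = 0.093.
Bob: numerator 0.759·0.156 = 0.11840; evidence = 0.11840+0.097·0.844 = 0.20027; posterior = 0.591.

Alice: 0.093; Bob: 0.591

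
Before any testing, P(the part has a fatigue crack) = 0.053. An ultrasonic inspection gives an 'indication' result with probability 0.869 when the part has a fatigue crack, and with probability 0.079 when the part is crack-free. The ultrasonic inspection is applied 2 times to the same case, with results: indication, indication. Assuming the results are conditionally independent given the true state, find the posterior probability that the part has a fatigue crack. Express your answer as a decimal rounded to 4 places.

Let H be the event that the part has a fatigue crack; start with P(H) = 0.053. P('indication'|H) = 0.869, P('indication'|¬H) = 0.079.
Update on result 1 ('indication'): P(H) ← 0.869·0.0530 / (0.869·0.0530 + 0.079·0.9470) = 0.046057/0.12087 = 0.3810.
Update on result 2 ('indication'): P(H) ← 0.869·0.3810 / (0.869·0.3810 + 0.079·0.6190) = 0.33113/0.38003 = 0.8713.

Posterior P(H) ≈ 0.8713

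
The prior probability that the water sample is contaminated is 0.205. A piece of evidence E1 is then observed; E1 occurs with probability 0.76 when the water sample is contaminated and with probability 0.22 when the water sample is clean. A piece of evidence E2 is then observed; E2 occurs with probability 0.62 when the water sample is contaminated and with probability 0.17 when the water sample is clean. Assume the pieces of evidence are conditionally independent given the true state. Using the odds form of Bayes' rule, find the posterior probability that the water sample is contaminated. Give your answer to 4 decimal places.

Prior odds = 0.205/(1−0.205) = 0.25786.
Likelihood ratio for E1 = 0.76/0.22 = 3.4545.
Likelihood ratio for E2 = 0.62/0.17 = 3.6471.
Posterior odds = prior odds × LR₁ × LR₂ = 3.2488.
Posterior probability = odds/(1+odds) = 3.2488/4.2488 = 0.7646.

Posterior probability ≈ 0.7646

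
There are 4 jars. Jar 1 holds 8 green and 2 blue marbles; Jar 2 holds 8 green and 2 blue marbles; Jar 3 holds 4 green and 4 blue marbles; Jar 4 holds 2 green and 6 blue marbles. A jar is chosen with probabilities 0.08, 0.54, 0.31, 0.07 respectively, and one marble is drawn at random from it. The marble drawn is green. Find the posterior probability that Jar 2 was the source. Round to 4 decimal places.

Posterior probability ≈ 0.6462

Tabulate prior·likelihood by source: [1] prior 0.08, lik 0.8, product 0.06400; [2] prior 0.54, lik 0.8, product 0.4320; [3] prior 0.31, lik 0.5, product 0.1550; [4] prior 0.07, lik 0.25, product 0.01750.
Normalizing constant = 0.66850; the posterior for Jar 2 is its product over the sum, 0.4320/0.66850 = 0.6462.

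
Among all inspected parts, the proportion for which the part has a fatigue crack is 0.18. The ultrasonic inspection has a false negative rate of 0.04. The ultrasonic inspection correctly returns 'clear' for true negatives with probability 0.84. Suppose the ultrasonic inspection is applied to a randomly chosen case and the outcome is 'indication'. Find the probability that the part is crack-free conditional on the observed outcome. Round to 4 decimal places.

P(¬H | E) ≈ 0.4316

Write H for 'the part has a fatigue crack'. Prior odds H:¬H = 0.18/0.82 = 0.21951. For the 'indication' outcome, the likelihood ratio is 0.96/0.16 = 6.0000.
Posterior odds = 0.21951 × 6.0000 = 1.3171, so P(H|E) = 1.3171/(1+1.3171) = 0.5684. Then P(¬H|E) = 1 − 0.5684 = 0.4316.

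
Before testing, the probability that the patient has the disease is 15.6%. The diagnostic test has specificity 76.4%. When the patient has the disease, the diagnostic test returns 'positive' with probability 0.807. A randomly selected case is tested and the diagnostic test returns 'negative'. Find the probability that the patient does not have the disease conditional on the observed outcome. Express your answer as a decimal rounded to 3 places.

P(¬H | E) ≈ 0.955

Let H be the event that the patient has the disease. P(H) = 0.156, so P(¬H) = 0.844. With E the 'negative' result, P(E|H) = 0.193 and P(E|¬H) = 0.764.
P(E) = 0.193·0.156 + 0.764·0.844 = 0.030108 + 0.64482 = 0.67492.
By Bayes' theorem, P(H|E) = 0.030108 / 0.67492 = 0.045. Hence P(¬H|E) = 1 − 0.045 = 0.955.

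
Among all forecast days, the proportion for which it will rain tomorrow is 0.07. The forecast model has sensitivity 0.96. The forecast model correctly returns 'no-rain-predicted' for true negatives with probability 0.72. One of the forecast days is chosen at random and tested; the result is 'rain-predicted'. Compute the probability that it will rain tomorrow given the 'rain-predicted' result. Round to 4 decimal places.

Write H for 'it will rain tomorrow'. Prior odds H:¬H = 0.07/0.93 = 0.075269. For the 'rain-predicted' outcome, the likelihood ratio is 0.96/0.28 = 3.4286.
Posterior odds = 0.075269 × 3.4286 = 0.25806, so P(H|E) = 0.25806/(1+0.25806) = 0.2051.

P(H | E) ≈ 0.2051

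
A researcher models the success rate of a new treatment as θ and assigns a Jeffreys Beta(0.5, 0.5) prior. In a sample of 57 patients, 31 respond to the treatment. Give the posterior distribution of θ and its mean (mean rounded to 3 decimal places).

Posterior: Beta(31.5, 26.5); mean ≈ 0.543

Observing 31 successes and 26 failures updates Beta(0.5, 0.5) by adding the success and failure counts to the two shape parameters: α = 0.5+31 = 31.5, β = 0.5+26 = 26.5.
Posterior mean = α/(α+β) = 31.5/58 = 0.543.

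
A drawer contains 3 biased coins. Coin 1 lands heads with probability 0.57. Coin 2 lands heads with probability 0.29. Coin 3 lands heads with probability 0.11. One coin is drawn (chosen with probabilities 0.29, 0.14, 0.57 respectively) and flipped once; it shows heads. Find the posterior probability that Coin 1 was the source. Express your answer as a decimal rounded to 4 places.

Posterior probability ≈ 0.6154

P(heads|C1) = 0.57; P(heads|C2) = 0.29; P(heads|C3) = 0.11.
Prior × likelihood for each source: 0.29·0.57=0.1653, 0.14·0.29=0.04060, 0.57·0.11=0.06270. Summing gives P(heads) = 0.26860.
P(Coin 1 | heads) = 0.1653 / 0.26860 = 0.6154.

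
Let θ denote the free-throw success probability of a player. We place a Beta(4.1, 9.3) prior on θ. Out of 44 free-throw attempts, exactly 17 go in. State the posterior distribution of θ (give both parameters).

Observing 17 successes and 27 failures updates Beta(4.1, 9.3) by adding the success and failure counts to the two shape parameters: α = 4.1+17 = 21.1, β = 9.3+27 = 36.3.

Posterior: Beta(21.1, 36.3)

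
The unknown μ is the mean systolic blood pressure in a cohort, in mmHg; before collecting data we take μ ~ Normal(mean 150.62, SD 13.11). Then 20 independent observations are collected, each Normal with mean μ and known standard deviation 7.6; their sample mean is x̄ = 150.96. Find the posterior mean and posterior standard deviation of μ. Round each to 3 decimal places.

Posterior mean ≈ 150.954; posterior SD ≈ 1.685

With known σ, the Normal prior is conjugate. Weight on the data is w = (n/σ²)/(n/σ² + 1/τ₀²) = 0.346260/(0.346260+0.00581828) = 0.98347.
Posterior mean = w·x̄ + (1−w)·μ₀ = 0.98347·150.96 + 0.016526·150.62 = 150.954. Posterior variance = 1/(0.346260+0.00581828) = 2.84027, so SD = 1.685.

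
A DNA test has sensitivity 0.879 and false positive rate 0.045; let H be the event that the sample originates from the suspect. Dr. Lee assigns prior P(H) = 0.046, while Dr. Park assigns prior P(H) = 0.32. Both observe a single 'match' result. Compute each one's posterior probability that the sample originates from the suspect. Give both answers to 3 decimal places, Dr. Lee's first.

P('+'|H) = 0.879, P('+'|¬H) = 0.045.
Dr. Lee: numerator 0.879·0.046 = 0.040434; evidence = 0.040434+0.045·0.954 = 0.083364; posterior = 0.485.
Dr. Park: numerator 0.879·0.32 = 0.28128; evidence = 0.28128+0.045·0.68 = 0.31188; posterior = 0.902.

Dr. Lee: 0.485; Dr. Park: 0.902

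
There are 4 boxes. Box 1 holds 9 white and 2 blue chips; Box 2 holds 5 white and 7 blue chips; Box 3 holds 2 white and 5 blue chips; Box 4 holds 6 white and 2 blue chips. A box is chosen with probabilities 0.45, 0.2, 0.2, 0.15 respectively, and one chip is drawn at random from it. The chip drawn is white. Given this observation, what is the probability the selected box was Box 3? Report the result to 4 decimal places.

Tabulate prior·likelihood by source: [1] prior 0.45, lik 0.8182, product 0.3682; [2] prior 0.2, lik 0.4167, product 0.08333; [3] prior 0.2, lik 0.2857, product 0.05714; [4] prior 0.15, lik 0.75, product 0.1125.
Normalizing constant = 0.62116; the posterior for Box 3 is its product over the sum, 0.05714/0.62116 = 0.0920.

Posterior probability ≈ 0.0920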